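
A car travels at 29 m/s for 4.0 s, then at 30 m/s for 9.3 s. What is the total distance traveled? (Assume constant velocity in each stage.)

d₁ = v₁t₁ = 29 × 4.0 = 116.0 m
d₂ = v₂t₂ = 30 × 9.3 = 279.0 m
d_total = 116.0 + 279.0 = 395.0 m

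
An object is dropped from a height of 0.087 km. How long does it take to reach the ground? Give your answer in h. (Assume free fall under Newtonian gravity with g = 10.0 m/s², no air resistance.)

h = 0.087 km × 1000.0 = 87.0 m
t = √(2h/g) = √(2 × 87.0 / 10.0) = 4.17133 s
t = 4.17133 s / 3600.0 = 0.001159 h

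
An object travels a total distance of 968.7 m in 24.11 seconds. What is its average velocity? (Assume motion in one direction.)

v_avg = Δd / Δt = 968.7 / 24.11 = 40.18 m/s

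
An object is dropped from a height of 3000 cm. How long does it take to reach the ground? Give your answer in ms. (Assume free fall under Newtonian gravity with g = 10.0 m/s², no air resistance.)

h = 3000 cm × 0.01 = 30.0 m
t = √(2h/g) = √(2 × 30.0 / 10.0) = 2.44949 s
t = 2.44949 s / 0.001 = 2449 ms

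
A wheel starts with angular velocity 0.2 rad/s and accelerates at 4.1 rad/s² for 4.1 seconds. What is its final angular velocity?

ω = ω₀ + αt = 0.2 + 4.1 × 4.1 = 17.01 rad/s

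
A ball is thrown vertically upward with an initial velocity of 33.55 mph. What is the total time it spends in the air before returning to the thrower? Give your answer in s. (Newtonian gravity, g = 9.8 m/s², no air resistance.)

v₀ = 33.55 mph × 0.44704 = 14.9982 m/s
t_total = 2 × v₀ / g = 2 × 14.9982 / 9.8 = 3.061 s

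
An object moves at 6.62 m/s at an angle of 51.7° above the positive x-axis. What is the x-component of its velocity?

vₓ = v cos(θ) = 6.62 × cos(51.7°) = 4.1 m/s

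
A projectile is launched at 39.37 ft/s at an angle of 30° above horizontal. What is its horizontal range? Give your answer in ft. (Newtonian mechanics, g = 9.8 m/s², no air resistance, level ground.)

v₀ = 39.37 ft/s × 0.3048 = 12.0 m/s
R = v₀² × sin(2θ) / g = 12.0² × sin(2 × 30°) / 9.8 = 144.0 × 0.866025 / 9.8 = 12.7253 m
R = 12.7253 m / 0.3048 = 41.75 ft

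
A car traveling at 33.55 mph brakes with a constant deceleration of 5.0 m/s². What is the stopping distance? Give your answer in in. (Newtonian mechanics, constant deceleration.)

v₀ = 33.55 mph × 0.44704 = 14.9982 m/s
d = v₀² / (2a) = 14.9982² / (2 × 5.0) = 224.946 / 10.0 = 22.4946 m
d = 22.4946 m / 0.0254 = 885.6 in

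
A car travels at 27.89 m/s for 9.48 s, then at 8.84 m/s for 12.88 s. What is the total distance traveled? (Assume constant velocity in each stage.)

d₁ = v₁t₁ = 27.89 × 9.48 = 264.3972 m
d₂ = v₂t₂ = 8.84 × 12.88 = 113.8592 m
d_total = 264.3972 + 113.8592 = 378.26 m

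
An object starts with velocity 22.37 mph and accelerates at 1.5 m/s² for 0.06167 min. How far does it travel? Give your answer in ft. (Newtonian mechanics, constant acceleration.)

v₀ = 22.37 mph × 0.44704 = 10.0003 m/s
t = 0.06167 min × 60.0 = 3.7002 s
d = v₀ × t + ½ × a × t² = 10.0003 × 3.7002 + 0.5 × 1.5 × 3.7002² = 47.2717 m
d = 47.2717 m / 0.3048 = 155.1 ft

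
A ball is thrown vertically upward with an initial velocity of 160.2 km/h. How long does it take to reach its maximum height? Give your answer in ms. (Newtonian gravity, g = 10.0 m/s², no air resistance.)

v₀ = 160.2 km/h × 0.2777777777777778 = 44.5 m/s
t_up = v₀ / g = 44.5 / 10.0 = 4.45 s
t_up = 4.45 s / 0.001 = 4450 ms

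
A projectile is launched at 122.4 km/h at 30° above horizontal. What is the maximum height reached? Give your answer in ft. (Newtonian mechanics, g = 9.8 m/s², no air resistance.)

v₀ = 122.4 km/h × 0.2777777777777778 = 34.0 m/s
H = v₀² × sin²(θ) / (2g) = 34.0² × sin(30°)² / (2 × 9.8) = 1156.0 × 0.25 / 19.6 = 14.7449 m
H = 14.7449 m / 0.3048 = 48.38 ft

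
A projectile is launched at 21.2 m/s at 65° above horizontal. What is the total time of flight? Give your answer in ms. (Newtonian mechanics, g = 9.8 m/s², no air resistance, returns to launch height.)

T = 2 × v₀ × sin(θ) / g = 2 × 21.2 × sin(65°) / 9.8 = 2 × 21.2 × 0.906308 / 9.8 = 3.92117 s
T = 3.92117 s / 0.001 = 3921 ms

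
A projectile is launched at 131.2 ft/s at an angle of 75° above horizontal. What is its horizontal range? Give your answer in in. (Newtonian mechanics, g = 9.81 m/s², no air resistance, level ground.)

v₀ = 131.2 ft/s × 0.3048 = 39.9898 m/s
R = v₀² × sin(2θ) / g = 39.9898² × sin(2 × 75°) / 9.81 = 1599.18 × 0.5 / 9.81 = 81.5076 m
R = 81.5076 m / 0.0254 = 3209 in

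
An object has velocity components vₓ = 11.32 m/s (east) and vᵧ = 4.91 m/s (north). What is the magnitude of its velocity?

|v| = √(vₓ² + vᵧ²) = √(11.32² + 4.91²) = √(152.2505) = 12.34 m/s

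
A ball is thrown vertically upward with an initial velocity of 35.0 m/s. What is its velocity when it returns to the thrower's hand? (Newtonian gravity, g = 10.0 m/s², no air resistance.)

By conservation of energy (no air resistance), the ball returns to the throw height with the same speed as launch, but directed downward.
|v_ground| = v₀ = 35.0 m/s
v_ground = 35.0 m/s (downward)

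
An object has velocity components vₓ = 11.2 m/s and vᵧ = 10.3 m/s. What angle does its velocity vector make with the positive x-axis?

θ = arctan(vᵧ/vₓ) = arctan(10.3/11.2) = 42.6°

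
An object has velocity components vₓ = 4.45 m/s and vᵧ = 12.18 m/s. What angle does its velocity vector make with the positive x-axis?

θ = arctan(vᵧ/vₓ) = arctan(12.18/4.45) = 69.93°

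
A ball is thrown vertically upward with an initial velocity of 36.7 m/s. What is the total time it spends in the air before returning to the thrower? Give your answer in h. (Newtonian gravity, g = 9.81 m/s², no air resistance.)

t_total = 2 × v₀ / g = 2 × 36.7 / 9.81 = 7.48216 s
t_total = 7.48216 s / 3600.0 = 0.002078 h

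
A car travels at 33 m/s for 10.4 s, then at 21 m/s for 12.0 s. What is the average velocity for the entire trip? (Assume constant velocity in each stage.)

d₁ = v₁t₁ = 33 × 10.4 = 343.2 m
d₂ = v₂t₂ = 21 × 12.0 = 252.0 m
d_total = 595.2 m, t_total = 22.4 s
v_avg = d_total/t_total = 595.2/22.4 = 26.57 m/s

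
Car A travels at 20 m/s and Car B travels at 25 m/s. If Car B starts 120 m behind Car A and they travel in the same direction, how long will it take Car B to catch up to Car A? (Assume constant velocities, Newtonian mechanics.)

Relative speed: v_rel = 25 - 20 = 5 m/s
Time to catch: t = d₀/v_rel = 120/5 = 24.0 s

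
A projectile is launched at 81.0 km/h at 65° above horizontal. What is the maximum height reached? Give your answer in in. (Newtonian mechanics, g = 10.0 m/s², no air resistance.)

v₀ = 81.0 km/h × 0.2777777777777778 = 22.5 m/s
H = v₀² × sin²(θ) / (2g) = 22.5² × sin(65°)² / (2 × 10.0) = 506.25 × 0.821394 / 20.0 = 20.7915 m
H = 20.7915 m / 0.0254 = 818.6 in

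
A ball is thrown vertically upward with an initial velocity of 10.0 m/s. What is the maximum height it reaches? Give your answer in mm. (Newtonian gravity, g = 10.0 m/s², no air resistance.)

h_max = v₀² / (2g) = 10.0² / (2 × 10.0) = 100.0 / 20.0 = 5.0 m
h_max = 5.0 m / 0.001 = 5000 mm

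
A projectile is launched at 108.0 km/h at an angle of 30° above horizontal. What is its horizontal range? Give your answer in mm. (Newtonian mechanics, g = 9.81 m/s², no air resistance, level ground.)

v₀ = 108.0 km/h × 0.2777777777777778 = 30.0 m/s
R = v₀² × sin(2θ) / g = 30.0² × sin(2 × 30°) / 9.81 = 900.0 × 0.866025 / 9.81 = 79.4518 m
R = 79.4518 m / 0.001 = 79450 mm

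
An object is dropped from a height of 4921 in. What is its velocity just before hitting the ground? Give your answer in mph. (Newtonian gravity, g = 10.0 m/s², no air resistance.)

h = 4921 in × 0.0254 = 124.993 m
v = √(2gh) = √(2 × 10.0 × 124.993) = 49.9986 m/s
v = 49.9986 m/s / 0.44704 = 111.8 mph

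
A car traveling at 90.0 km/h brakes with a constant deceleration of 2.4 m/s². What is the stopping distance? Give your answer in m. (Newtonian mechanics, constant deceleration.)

v₀ = 90.0 km/h × 0.2777777777777778 = 25.0 m/s
d = v₀² / (2a) = 25.0² / (2 × 2.4) = 625.0 / 4.8 = 130.2 m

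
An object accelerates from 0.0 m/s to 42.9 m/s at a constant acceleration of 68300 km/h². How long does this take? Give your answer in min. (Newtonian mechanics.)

a = 68300 km/h² × 7.716049382716049e-05 = 5.27006 m/s²
t = (v - v₀) / a = (42.9 - 0.0) / 5.27006 = 8.14032 s
t = 8.14032 s / 60.0 = 0.1357 min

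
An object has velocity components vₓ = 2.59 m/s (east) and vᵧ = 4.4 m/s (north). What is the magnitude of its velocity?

|v| = √(vₓ² + vᵧ²) = √(2.59² + 4.4²) = √(26.0681) = 5.11 m/s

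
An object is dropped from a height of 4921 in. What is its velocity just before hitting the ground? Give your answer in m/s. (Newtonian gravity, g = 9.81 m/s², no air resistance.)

h = 4921 in × 0.0254 = 124.993 m
v = √(2gh) = √(2 × 9.81 × 124.993) = 49.52 m/s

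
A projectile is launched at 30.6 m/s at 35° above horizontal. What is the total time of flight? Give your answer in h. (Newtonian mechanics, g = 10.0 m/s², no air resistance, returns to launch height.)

T = 2 × v₀ × sin(θ) / g = 2 × 30.6 × sin(35°) / 10.0 = 2 × 30.6 × 0.573576 / 10.0 = 3.51029 s
T = 3.51029 s / 3600.0 = 0.0009751 h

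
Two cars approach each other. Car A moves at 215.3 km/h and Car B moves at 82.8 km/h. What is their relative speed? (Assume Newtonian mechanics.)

v_rel = v_A + v_B = 215.3 + 82.8 = 298.1 km/h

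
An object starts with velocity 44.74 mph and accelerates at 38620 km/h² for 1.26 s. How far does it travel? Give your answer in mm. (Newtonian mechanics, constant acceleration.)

v₀ = 44.74 mph × 0.44704 = 20.0006 m/s
a = 38620 km/h² × 7.716049382716049e-05 = 2.97994 m/s²
d = v₀ × t + ½ × a × t² = 20.0006 × 1.26 + 0.5 × 2.97994 × 1.26² = 27.5662 m
d = 27.5662 m / 0.001 = 27570 mm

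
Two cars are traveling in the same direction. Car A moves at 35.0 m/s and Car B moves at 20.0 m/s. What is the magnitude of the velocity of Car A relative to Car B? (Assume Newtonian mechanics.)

v_rel = |v_A - v_B| = |35.0 - 20.0| = 15.0 m/s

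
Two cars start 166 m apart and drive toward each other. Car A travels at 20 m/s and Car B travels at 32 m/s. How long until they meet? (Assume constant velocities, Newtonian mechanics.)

Combined speed: v_combined = 20 + 32 = 52 m/s
Time to meet: t = d/v_combined = 166/52 = 3.19 s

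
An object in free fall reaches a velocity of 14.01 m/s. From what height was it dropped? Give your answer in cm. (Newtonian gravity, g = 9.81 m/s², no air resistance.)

h = v² / (2g) = 14.01² / (2 × 9.81) = 10.0041 m
h = 10.0041 m / 0.01 = 1000 cm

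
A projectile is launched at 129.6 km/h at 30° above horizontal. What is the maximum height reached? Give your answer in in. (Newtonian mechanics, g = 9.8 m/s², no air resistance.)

v₀ = 129.6 km/h × 0.2777777777777778 = 36.0 m/s
H = v₀² × sin²(θ) / (2g) = 36.0² × sin(30°)² / (2 × 9.8) = 1296.0 × 0.25 / 19.6 = 16.5306 m
H = 16.5306 m / 0.0254 = 650.8 in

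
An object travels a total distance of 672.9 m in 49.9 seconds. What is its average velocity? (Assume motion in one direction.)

v_avg = Δd / Δt = 672.9 / 49.9 = 13.48 m/s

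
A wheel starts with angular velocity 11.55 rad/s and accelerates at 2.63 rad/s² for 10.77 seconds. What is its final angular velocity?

ω = ω₀ + αt = 11.55 + 2.63 × 10.77 = 39.88 rad/s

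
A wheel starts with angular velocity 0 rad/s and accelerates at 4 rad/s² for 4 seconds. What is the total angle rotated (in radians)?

θ = ω₀t + ½αt² = 0×4 + ½×4×4² = 32.0 rad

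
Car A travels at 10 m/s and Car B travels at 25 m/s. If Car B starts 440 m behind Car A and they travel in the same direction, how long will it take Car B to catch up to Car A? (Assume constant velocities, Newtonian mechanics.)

Relative speed: v_rel = 25 - 10 = 15 m/s
Time to catch: t = d₀/v_rel = 440/15 = 29.33 s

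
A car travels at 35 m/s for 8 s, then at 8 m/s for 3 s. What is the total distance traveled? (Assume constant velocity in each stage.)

d₁ = v₁t₁ = 35 × 8 = 280 m
d₂ = v₂t₂ = 8 × 3 = 24 m
d_total = 280 + 24 = 304 m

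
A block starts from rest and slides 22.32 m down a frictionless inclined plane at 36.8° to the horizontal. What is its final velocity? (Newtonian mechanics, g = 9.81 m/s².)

a = g sin(θ) = 9.81 × sin(36.8°) = 5.8764 m/s²
v = √(2ad) = √(2 × 5.8764 × 22.32) = 16.2 m/s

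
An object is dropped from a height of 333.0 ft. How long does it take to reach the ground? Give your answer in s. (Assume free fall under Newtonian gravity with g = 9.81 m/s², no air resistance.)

h = 333.0 ft × 0.3048 = 101.498 m
t = √(2h/g) = √(2 × 101.498 / 9.81) = 4.549 s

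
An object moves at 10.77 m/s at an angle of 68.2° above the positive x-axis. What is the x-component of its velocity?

vₓ = v cos(θ) = 10.77 × cos(68.2°) = 4.0 m/s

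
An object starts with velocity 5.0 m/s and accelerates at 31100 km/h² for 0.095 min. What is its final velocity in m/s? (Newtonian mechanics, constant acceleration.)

a = 31100 km/h² × 7.716049382716049e-05 = 2.39969 m/s²
t = 0.095 min × 60.0 = 5.7 s
v = v₀ + a × t = 5.0 + 2.39969 × 5.7 = 18.68 m/s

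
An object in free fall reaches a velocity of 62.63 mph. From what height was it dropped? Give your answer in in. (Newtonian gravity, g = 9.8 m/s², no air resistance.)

v = 62.63 mph × 0.44704 = 27.9981 m/s
h = v² / (2g) = 27.9981² / (2 × 9.8) = 39.9946 m
h = 39.9946 m / 0.0254 = 1575 in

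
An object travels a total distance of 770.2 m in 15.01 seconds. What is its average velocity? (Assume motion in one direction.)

v_avg = Δd / Δt = 770.2 / 15.01 = 51.31 m/s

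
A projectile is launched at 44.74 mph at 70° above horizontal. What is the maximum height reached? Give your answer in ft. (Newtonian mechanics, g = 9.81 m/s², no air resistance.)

v₀ = 44.74 mph × 0.44704 = 20.0006 m/s
H = v₀² × sin²(θ) / (2g) = 20.0006² × sin(70°)² / (2 × 9.81) = 400.024 × 0.883022 / 19.62 = 18.0036 m
H = 18.0036 m / 0.3048 = 59.07 ft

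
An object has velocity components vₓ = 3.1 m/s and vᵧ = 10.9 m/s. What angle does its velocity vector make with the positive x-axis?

θ = arctan(vᵧ/vₓ) = arctan(10.9/3.1) = 74.12°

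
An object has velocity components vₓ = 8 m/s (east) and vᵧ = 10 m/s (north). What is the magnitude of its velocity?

|v| = √(vₓ² + vᵧ²) = √(8² + 10²) = √(164) = 12.81 m/s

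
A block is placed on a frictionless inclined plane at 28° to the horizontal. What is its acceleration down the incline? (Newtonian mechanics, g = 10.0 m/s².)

a = g sin(θ) = 10.0 × sin(28°) = 10.0 × 0.4695 = 4.69 m/s²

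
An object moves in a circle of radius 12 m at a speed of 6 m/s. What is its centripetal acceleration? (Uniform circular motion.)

a_c = v²/r = 6²/12 = 36/12 = 3.0 m/s²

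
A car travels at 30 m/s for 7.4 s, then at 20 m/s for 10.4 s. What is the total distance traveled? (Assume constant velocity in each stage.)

d₁ = v₁t₁ = 30 × 7.4 = 222.0 m
d₂ = v₂t₂ = 20 × 10.4 = 208.0 m
d_total = 222.0 + 208.0 = 430.0 m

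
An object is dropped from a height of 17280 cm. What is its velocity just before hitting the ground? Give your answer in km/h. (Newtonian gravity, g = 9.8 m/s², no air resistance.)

h = 17280 cm × 0.01 = 172.8 m
v = √(2gh) = √(2 × 9.8 × 172.8) = 58.1969 m/s
v = 58.1969 m/s / 0.2777777777777778 = 209.5 km/h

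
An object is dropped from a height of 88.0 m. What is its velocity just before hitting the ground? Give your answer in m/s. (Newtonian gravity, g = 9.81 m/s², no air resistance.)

v = √(2gh) = √(2 × 9.81 × 88.0) = 41.55 m/s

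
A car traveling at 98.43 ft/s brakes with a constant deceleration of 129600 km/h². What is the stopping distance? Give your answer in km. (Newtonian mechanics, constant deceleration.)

v₀ = 98.43 ft/s × 0.3048 = 30.0015 m/s
a = 129600 km/h² × 7.716049382716049e-05 = 10.0 m/s²
d = v₀² / (2a) = 30.0015² / (2 × 10.0) = 900.09 / 20.0 = 45.0045 m
d = 45.0045 m / 1000.0 = 0.045 km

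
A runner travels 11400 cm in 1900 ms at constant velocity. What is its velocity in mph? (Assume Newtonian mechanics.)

d = 11400 cm × 0.01 = 114.0 m
t = 1900 ms × 0.001 = 1.9 s
v = d / t = 114.0 / 1.9 = 60.0 m/s
v = 60.0 m/s / 0.44704 = 134.2 mph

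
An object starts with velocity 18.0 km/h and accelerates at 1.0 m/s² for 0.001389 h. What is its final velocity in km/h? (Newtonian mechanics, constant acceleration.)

v₀ = 18.0 km/h × 0.2777777777777778 = 5.0 m/s
t = 0.001389 h × 3600.0 = 5.0004 s
v = v₀ + a × t = 5.0 + 1.0 × 5.0004 = 10.0004 m/s
v = 10.0004 m/s / 0.2777777777777778 = 36.0 km/h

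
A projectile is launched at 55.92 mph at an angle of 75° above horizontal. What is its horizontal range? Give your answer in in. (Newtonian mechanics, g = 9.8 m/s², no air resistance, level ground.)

v₀ = 55.92 mph × 0.44704 = 24.9985 m/s
R = v₀² × sin(2θ) / g = 24.9985² × sin(2 × 75°) / 9.8 = 624.925 × 0.5 / 9.8 = 31.8839 m
R = 31.8839 m / 0.0254 = 1255 in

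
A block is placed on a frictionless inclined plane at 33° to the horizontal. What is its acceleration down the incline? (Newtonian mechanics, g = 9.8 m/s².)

a = g sin(θ) = 9.8 × sin(33°) = 9.8 × 0.5446 = 5.34 m/s²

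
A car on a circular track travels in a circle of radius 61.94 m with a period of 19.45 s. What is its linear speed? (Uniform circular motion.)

v = 2πr/T = 2π×61.94/19.45 = 20.01 m/s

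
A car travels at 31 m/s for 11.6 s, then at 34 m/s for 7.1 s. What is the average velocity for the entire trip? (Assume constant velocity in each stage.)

d₁ = v₁t₁ = 31 × 11.6 = 359.6 m
d₂ = v₂t₂ = 34 × 7.1 = 241.4 m
d_total = 601.0 m, t_total = 18.7 s
v_avg = d_total/t_total = 601.0/18.7 = 32.14 m/s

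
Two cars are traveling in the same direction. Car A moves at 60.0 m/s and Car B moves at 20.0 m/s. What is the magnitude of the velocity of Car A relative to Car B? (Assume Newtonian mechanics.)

v_rel = |v_A - v_B| = |60.0 - 20.0| = 40.0 m/s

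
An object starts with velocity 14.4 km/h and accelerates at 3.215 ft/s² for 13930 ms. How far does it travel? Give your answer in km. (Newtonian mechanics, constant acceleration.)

v₀ = 14.4 km/h × 0.2777777777777778 = 4.0 m/s
a = 3.215 ft/s² × 0.3048 = 0.979932 m/s²
t = 13930 ms × 0.001 = 13.93 s
d = v₀ × t + ½ × a × t² = 4.0 × 13.93 + 0.5 × 0.979932 × 13.93² = 150.795 m
d = 150.795 m / 1000.0 = 0.1508 km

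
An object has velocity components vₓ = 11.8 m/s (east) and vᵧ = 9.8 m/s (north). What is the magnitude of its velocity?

|v| = √(vₓ² + vᵧ²) = √(11.8² + 9.8²) = √(235.28) = 15.34 m/s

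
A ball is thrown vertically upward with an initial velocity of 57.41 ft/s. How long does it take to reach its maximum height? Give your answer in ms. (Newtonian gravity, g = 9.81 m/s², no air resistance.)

v₀ = 57.41 ft/s × 0.3048 = 17.4986 m/s
t_up = v₀ / g = 17.4986 / 9.81 = 1.78375 s
t_up = 1.78375 s / 0.001 = 1784 ms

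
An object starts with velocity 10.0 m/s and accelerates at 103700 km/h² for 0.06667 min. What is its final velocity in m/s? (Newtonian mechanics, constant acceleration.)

a = 103700 km/h² × 7.716049382716049e-05 = 8.00154 m/s²
t = 0.06667 min × 60.0 = 4.0002 s
v = v₀ + a × t = 10.0 + 8.00154 × 4.0002 = 42.01 m/s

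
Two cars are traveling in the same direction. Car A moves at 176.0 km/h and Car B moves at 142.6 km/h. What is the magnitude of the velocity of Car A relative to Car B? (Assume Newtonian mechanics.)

v_rel = |v_A - v_B| = |176.0 - 142.6| = 33.4 km/h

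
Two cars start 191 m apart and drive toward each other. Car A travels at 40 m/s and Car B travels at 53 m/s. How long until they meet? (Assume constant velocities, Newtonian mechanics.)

Combined speed: v_combined = 40 + 53 = 93 m/s
Time to meet: t = d/v_combined = 191/93 = 2.05 s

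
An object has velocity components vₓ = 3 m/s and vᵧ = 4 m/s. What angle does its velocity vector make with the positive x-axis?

θ = arctan(vᵧ/vₓ) = arctan(4/3) = 53.13°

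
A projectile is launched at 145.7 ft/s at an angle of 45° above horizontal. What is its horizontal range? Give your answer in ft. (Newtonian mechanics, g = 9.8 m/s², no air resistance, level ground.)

v₀ = 145.7 ft/s × 0.3048 = 44.4094 m/s
R = v₀² × sin(2θ) / g = 44.4094² × sin(2 × 45°) / 9.8 = 1972.19 × 1.0 / 9.8 = 201.244 m
R = 201.244 m / 0.3048 = 660.2 ft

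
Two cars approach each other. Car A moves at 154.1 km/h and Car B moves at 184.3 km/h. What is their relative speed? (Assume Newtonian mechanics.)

v_rel = v_A + v_B = 154.1 + 184.3 = 338.4 km/h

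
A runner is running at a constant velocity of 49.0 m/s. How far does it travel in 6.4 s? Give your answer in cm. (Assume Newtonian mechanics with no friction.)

d = v × t = 49.0 × 6.4 = 313.6 m
d = 313.6 m / 0.01 = 31360 cm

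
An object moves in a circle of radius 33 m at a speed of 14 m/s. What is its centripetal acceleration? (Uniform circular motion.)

a_c = v²/r = 14²/33 = 196/33 = 5.94 m/s²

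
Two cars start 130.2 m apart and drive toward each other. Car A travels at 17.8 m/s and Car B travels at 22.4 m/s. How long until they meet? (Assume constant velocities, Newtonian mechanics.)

Combined speed: v_combined = 17.8 + 22.4 = 40.2 m/s
Time to meet: t = d/v_combined = 130.2/40.2 = 3.24 s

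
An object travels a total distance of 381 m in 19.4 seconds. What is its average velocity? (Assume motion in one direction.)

v_avg = Δd / Δt = 381 / 19.4 = 19.64 m/s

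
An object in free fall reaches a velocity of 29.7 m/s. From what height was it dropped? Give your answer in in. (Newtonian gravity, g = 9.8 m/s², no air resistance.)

h = v² / (2g) = 29.7² / (2 × 9.8) = 45.0046 m
h = 45.0046 m / 0.0254 = 1772 in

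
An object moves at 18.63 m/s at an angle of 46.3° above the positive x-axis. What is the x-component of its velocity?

vₓ = v cos(θ) = 18.63 × cos(46.3°) = 12.87 m/s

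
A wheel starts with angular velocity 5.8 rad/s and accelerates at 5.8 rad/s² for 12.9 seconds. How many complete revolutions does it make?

θ = ω₀t + ½αt² = 5.8×12.9 + ½×5.8×12.9² = 557.409 rad
Total revolutions = θ/(2π) = 557.409/(2π) = 88.71
Complete revolutions = ⌊88.71⌋ = 88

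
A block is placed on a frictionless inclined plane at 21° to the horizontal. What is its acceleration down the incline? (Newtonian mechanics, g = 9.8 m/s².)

a = g sin(θ) = 9.8 × sin(21°) = 9.8 × 0.3584 = 3.51 m/s²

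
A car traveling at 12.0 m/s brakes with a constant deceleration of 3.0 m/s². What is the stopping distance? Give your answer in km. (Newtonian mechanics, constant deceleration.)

d = v₀² / (2a) = 12.0² / (2 × 3.0) = 144.0 / 6.0 = 24.0 m
d = 24.0 m / 1000.0 = 0.024 km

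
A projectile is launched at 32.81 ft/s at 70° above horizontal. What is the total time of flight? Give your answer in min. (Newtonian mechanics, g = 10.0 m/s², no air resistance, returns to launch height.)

v₀ = 32.81 ft/s × 0.3048 = 10.0005 m/s
T = 2 × v₀ × sin(θ) / g = 2 × 10.0005 × sin(70°) / 10.0 = 2 × 10.0005 × 0.939693 / 10.0 = 1.87948 s
T = 1.87948 s / 60.0 = 0.03132 min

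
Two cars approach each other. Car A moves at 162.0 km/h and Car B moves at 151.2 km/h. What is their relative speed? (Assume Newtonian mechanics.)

v_rel = v_A + v_B = 162.0 + 151.2 = 313.2 km/h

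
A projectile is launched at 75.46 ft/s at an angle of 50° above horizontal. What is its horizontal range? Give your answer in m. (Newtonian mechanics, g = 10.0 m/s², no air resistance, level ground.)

v₀ = 75.46 ft/s × 0.3048 = 23.0002 m/s
R = v₀² × sin(2θ) / g = 23.0002² × sin(2 × 50°) / 10.0 = 529.009 × 0.984808 / 10.0 = 52.1 m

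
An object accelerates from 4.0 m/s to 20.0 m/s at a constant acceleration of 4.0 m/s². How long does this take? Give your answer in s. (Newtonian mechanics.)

t = (v - v₀) / a = (20.0 - 4.0) / 4.0 = 4.0 s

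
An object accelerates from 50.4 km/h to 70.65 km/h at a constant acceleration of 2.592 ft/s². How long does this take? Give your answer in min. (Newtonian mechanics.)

v₀ = 50.4 km/h × 0.2777777777777778 = 14.0 m/s
v = 70.65 km/h × 0.2777777777777778 = 19.625 m/s
a = 2.592 ft/s² × 0.3048 = 0.790042 m/s²
t = (v - v₀) / a = (19.625 - 14.0) / 0.790042 = 7.11987 s
t = 7.11987 s / 60.0 = 0.1187 min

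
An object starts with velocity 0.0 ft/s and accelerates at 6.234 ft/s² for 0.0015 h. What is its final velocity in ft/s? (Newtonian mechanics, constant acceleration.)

v₀ = 0.0 ft/s × 0.3048 = 0.0 m/s
a = 6.234 ft/s² × 0.3048 = 1.90012 m/s²
t = 0.0015 h × 3600.0 = 5.4 s
v = v₀ + a × t = 0.0 + 1.90012 × 5.4 = 10.2606 m/s
v = 10.2606 m/s / 0.3048 = 33.66 ft/s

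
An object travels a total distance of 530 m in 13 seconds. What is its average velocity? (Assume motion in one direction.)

v_avg = Δd / Δt = 530 / 13 = 40.77 m/s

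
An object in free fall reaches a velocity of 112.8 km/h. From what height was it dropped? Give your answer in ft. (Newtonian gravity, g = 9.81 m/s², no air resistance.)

v = 112.8 km/h × 0.2777777777777778 = 31.3333 m/s
h = v² / (2g) = 31.3333² / (2 × 9.81) = 50.0395 m
h = 50.0395 m / 0.3048 = 164.2 ft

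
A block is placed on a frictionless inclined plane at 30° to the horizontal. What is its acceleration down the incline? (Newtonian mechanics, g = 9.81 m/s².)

a = g sin(θ) = 9.81 × sin(30°) = 9.81 × 0.5 = 4.91 m/s²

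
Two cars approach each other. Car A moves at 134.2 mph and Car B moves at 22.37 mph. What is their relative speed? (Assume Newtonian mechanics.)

v_rel = v_A + v_B = 134.2 + 22.37 = 156.57 mph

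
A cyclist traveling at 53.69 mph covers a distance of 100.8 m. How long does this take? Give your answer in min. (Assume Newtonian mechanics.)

v = 53.69 mph × 0.44704 = 24.0016 m/s
t = d / v = 100.8 / 24.0016 = 4.19972 s
t = 4.19972 s / 60.0 = 0.07 min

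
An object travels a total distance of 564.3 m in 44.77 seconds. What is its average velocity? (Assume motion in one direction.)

v_avg = Δd / Δt = 564.3 / 44.77 = 12.6 m/s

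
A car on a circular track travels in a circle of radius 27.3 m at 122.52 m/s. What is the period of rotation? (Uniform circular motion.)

T = 2πr/v = 2π×27.3/122.52 = 1.4 s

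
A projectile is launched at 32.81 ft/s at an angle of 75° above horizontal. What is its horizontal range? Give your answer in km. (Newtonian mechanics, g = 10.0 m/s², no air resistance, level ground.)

v₀ = 32.81 ft/s × 0.3048 = 10.0005 m/s
R = v₀² × sin(2θ) / g = 10.0005² × sin(2 × 75°) / 10.0 = 100.01 × 0.5 / 10.0 = 5.0005 m
R = 5.0005 m / 1000.0 = 0.005 km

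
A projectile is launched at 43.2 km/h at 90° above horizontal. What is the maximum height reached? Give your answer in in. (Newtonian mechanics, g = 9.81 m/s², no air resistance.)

v₀ = 43.2 km/h × 0.2777777777777778 = 12.0 m/s
H = v₀² × sin²(θ) / (2g) = 12.0² × sin(90°)² / (2 × 9.81) = 144.0 × 1.0 / 19.62 = 7.33945 m
H = 7.33945 m / 0.0254 = 289.0 in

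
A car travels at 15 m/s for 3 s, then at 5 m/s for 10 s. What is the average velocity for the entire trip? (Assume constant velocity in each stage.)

d₁ = v₁t₁ = 15 × 3 = 45 m
d₂ = v₂t₂ = 5 × 10 = 50 m
d_total = 95 m, t_total = 13 s
v_avg = d_total/t_total = 95/13 = 7.31 m/s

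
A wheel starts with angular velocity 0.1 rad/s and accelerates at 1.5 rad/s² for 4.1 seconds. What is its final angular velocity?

ω = ω₀ + αt = 0.1 + 1.5 × 4.1 = 6.25 rad/s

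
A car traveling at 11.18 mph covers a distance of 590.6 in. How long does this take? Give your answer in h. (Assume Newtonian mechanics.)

d = 590.6 in × 0.0254 = 15.00124 m
v = 11.18 mph × 0.44704 = 4.997907 m/s
t = d / v = 15.00124 / 4.997907 = 3.001504 s
t = 3.001504 s / 3600.0 = 0.0008338 h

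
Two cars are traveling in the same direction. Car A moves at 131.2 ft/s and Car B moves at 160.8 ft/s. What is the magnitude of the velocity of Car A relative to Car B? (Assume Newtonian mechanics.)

v_rel = |v_A - v_B| = |131.2 - 160.8| = 29.6 ft/s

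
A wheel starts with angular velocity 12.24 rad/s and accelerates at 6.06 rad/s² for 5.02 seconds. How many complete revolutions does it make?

θ = ω₀t + ½αt² = 12.24×5.02 + ½×6.06×5.02² = 137.802012 rad
Total revolutions = θ/(2π) = 137.802012/(2π) = 21.93
Complete revolutions = ⌊21.93⌋ = 21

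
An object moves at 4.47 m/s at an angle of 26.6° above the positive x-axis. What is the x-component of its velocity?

vₓ = v cos(θ) = 4.47 × cos(26.6°) = 4.0 m/s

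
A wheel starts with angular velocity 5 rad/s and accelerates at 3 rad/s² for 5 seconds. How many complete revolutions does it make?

θ = ω₀t + ½αt² = 5×5 + ½×3×5² = 62.5 rad
Total revolutions = θ/(2π) = 62.5/(2π) = 9.95
Complete revolutions = ⌊9.95⌋ = 9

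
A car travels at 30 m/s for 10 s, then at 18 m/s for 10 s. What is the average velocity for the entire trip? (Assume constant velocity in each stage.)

d₁ = v₁t₁ = 30 × 10 = 300 m
d₂ = v₂t₂ = 18 × 10 = 180 m
d_total = 480 m, t_total = 20 s
v_avg = d_total/t_total = 480/20 = 24.0 m/s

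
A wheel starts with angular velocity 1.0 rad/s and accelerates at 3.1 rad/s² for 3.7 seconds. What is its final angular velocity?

ω = ω₀ + αt = 1.0 + 3.1 × 3.7 = 12.47 rad/s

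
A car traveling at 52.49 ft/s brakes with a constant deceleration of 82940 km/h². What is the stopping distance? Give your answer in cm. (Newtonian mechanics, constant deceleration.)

v₀ = 52.49 ft/s × 0.3048 = 15.999 m/s
a = 82940 km/h² × 7.716049382716049e-05 = 6.39969 m/s²
d = v₀² / (2a) = 15.999² / (2 × 6.39969) = 255.968 / 12.7994 = 19.9984 m
d = 19.9984 m / 0.01 = 2000 cm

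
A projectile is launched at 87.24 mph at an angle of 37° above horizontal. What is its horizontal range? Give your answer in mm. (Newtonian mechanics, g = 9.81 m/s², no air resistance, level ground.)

v₀ = 87.24 mph × 0.44704 = 38.9998 m/s
R = v₀² × sin(2θ) / g = 38.9998² × sin(2 × 37°) / 9.81 = 1520.98 × 0.961262 / 9.81 = 149.038 m
R = 149.038 m / 0.001 = 149000 mm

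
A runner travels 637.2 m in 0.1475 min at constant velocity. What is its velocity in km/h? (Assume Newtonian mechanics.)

t = 0.1475 min × 60.0 = 8.85 s
v = d / t = 637.2 / 8.85 = 72.0 m/s
v = 72.0 m/s / 0.2777777777777778 = 259.2 km/h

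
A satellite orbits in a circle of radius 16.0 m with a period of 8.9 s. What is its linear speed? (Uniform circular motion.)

v = 2πr/T = 2π×16.0/8.9 = 11.3 m/s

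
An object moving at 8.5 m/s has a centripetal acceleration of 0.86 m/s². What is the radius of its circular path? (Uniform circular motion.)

r = v²/a_c = 8.5²/0.86 = 84.01 m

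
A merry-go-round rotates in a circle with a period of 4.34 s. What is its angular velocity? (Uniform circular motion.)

ω = 2π/T = 2π/4.34 = 1.4477 rad/s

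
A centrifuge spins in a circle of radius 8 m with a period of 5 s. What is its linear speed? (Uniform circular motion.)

v = 2πr/T = 2π×8/5 = 10.05 m/s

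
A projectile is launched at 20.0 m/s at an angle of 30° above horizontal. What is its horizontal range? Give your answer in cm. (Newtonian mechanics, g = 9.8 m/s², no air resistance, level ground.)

R = v₀² × sin(2θ) / g = 20.0² × sin(2 × 30°) / 9.8 = 400.0 × 0.866025 / 9.8 = 35.348 m
R = 35.348 m / 0.01 = 3535 cm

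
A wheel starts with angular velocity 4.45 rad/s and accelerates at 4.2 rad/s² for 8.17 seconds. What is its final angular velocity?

ω = ω₀ + αt = 4.45 + 4.2 × 8.17 = 38.76 rad/s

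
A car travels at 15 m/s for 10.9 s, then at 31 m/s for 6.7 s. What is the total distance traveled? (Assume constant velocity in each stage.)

d₁ = v₁t₁ = 15 × 10.9 = 163.5 m
d₂ = v₂t₂ = 31 × 6.7 = 207.7 m
d_total = 163.5 + 207.7 = 371.2 m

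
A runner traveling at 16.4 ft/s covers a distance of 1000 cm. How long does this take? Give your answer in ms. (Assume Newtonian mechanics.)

d = 1000 cm × 0.01 = 10.0 m
v = 16.4 ft/s × 0.3048 = 4.99872 m/s
t = d / v = 10.0 / 4.99872 = 2.00051 s
t = 2.00051 s / 0.001 = 2001 ms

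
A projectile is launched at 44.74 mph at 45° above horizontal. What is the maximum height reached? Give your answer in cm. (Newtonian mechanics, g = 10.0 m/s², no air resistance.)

v₀ = 44.74 mph × 0.44704 = 20.0006 m/s
H = v₀² × sin²(θ) / (2g) = 20.0006² × sin(45°)² / (2 × 10.0) = 400.024 × 0.5 / 20.0 = 10.0006 m
H = 10.0006 m / 0.01 = 1000 cm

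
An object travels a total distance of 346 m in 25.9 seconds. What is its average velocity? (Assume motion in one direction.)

v_avg = Δd / Δt = 346 / 25.9 = 13.36 m/s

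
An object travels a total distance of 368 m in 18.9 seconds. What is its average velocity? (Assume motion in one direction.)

v_avg = Δd / Δt = 368 / 18.9 = 19.47 m/s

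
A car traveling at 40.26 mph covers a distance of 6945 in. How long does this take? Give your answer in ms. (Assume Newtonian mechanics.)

d = 6945 in × 0.0254 = 176.403 m
v = 40.26 mph × 0.44704 = 17.9978 m/s
t = d / v = 176.403 / 17.9978 = 9.80136 s
t = 9.80136 s / 0.001 = 9801 ms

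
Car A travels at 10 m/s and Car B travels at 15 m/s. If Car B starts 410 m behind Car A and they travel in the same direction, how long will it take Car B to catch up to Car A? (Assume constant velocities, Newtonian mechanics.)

Relative speed: v_rel = 15 - 10 = 5 m/s
Time to catch: t = d₀/v_rel = 410/5 = 82.0 s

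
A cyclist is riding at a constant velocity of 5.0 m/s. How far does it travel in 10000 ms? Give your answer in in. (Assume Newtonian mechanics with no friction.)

t = 10000 ms × 0.001 = 10.0 s
d = v × t = 5.0 × 10.0 = 50.0 m
d = 50.0 m / 0.0254 = 1969 in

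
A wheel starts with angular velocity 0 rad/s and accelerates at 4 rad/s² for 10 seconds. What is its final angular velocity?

ω = ω₀ + αt = 0 + 4 × 10 = 40 rad/s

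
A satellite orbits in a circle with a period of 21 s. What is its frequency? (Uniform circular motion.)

f = 1/T = 1/21 = 0.0476 Hz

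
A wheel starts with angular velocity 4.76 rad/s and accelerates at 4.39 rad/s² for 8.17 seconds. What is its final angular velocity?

ω = ω₀ + αt = 4.76 + 4.39 × 8.17 = 40.63 rad/s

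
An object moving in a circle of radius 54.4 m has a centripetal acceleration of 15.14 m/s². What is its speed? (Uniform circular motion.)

v = √(a_c × r) = √(15.14 × 54.4) = 28.7 m/s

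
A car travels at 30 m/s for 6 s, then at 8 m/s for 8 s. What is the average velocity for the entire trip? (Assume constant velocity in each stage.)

d₁ = v₁t₁ = 30 × 6 = 180 m
d₂ = v₂t₂ = 8 × 8 = 64 m
d_total = 244 m, t_total = 14 s
v_avg = d_total/t_total = 244/14 = 17.43 m/s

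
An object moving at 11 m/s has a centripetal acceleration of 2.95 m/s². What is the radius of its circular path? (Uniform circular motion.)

r = v²/a_c = 11²/2.95 = 41.02 m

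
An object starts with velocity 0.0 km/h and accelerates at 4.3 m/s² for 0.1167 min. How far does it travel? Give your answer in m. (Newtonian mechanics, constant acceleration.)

v₀ = 0.0 km/h × 0.2777777777777778 = 0.0 m/s
t = 0.1167 min × 60.0 = 7.002 s
d = v₀ × t + ½ × a × t² = 0.0 × 7.002 + 0.5 × 4.3 × 7.002² = 105.4 m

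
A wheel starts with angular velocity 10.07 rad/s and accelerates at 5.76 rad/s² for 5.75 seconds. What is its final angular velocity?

ω = ω₀ + αt = 10.07 + 5.76 × 5.75 = 43.19 rad/s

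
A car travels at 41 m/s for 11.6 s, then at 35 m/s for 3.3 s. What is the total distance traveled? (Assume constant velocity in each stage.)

d₁ = v₁t₁ = 41 × 11.6 = 475.6 m
d₂ = v₂t₂ = 35 × 3.3 = 115.5 m
d_total = 475.6 + 115.5 = 591.1 m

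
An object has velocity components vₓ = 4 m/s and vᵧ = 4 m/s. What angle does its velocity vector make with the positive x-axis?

θ = arctan(vᵧ/vₓ) = arctan(4/4) = 45.0°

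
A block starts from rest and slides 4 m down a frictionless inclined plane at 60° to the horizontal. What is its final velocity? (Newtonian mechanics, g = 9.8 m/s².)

a = g sin(θ) = 9.8 × sin(60°) = 8.487 m/s²
v = √(2ad) = √(2 × 8.487 × 4) = 8.24 m/s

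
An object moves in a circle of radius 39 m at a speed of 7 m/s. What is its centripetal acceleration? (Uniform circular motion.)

a_c = v²/r = 7²/39 = 49/39 = 1.26 m/s²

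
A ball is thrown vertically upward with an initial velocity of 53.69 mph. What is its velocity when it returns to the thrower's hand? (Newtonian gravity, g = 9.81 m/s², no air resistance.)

By conservation of energy (no air resistance), the ball returns to the throw height with the same speed as launch, but directed downward.
|v_ground| = v₀ = 53.69 mph
v_ground = 53.69 mph (downward)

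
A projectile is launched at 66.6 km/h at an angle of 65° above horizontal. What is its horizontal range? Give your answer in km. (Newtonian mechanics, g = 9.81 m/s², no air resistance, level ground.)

v₀ = 66.6 km/h × 0.2777777777777778 = 18.5 m/s
R = v₀² × sin(2θ) / g = 18.5² × sin(2 × 65°) / 9.81 = 342.25 × 0.766044 / 9.81 = 26.7256 m
R = 26.7256 m / 1000.0 = 0.02673 km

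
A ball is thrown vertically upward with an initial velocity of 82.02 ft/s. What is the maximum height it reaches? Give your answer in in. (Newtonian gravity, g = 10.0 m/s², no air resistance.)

v₀ = 82.02 ft/s × 0.3048 = 24.9997 m/s
h_max = v₀² / (2g) = 24.9997² / (2 × 10.0) = 624.985 / 20.0 = 31.2492 m
h_max = 31.2492 m / 0.0254 = 1230 in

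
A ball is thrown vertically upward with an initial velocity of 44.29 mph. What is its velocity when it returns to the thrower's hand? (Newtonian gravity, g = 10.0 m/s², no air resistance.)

By conservation of energy (no air resistance), the ball returns to the throw height with the same speed as launch, but directed downward.
|v_ground| = v₀ = 44.29 mph
v_ground = 44.29 mph (downward)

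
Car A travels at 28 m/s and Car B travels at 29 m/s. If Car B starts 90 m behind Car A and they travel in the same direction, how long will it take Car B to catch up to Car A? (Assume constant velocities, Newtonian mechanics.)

Relative speed: v_rel = 29 - 28 = 1 m/s
Time to catch: t = d₀/v_rel = 90/1 = 90.0 s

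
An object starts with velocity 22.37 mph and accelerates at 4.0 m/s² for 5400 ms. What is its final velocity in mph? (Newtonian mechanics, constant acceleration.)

v₀ = 22.37 mph × 0.44704 = 10.0003 m/s
t = 5400 ms × 0.001 = 5.4 s
v = v₀ + a × t = 10.0003 + 4.0 × 5.4 = 31.6003 m/s
v = 31.6003 m/s / 0.44704 = 70.69 mph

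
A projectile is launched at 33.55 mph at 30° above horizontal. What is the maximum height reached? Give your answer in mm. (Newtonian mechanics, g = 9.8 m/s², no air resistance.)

v₀ = 33.55 mph × 0.44704 = 14.9982 m/s
H = v₀² × sin²(θ) / (2g) = 14.9982² × sin(30°)² / (2 × 9.8) = 224.946 × 0.25 / 19.6 = 2.86921 m
H = 2.86921 m / 0.001 = 2869 mm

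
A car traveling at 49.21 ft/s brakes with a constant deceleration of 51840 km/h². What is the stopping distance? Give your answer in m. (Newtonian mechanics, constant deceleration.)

v₀ = 49.21 ft/s × 0.3048 = 14.9992 m/s
a = 51840 km/h² × 7.716049382716049e-05 = 4.0 m/s²
d = v₀² / (2a) = 14.9992² / (2 × 4.0) = 224.976 / 8.0 = 28.12 m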